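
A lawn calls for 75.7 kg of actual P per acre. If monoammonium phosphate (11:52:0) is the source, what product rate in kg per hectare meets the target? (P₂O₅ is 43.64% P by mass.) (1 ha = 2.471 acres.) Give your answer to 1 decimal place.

824.3 kg of product per hectare

As P₂O₅: 75.7 / 0.4364 = 173.465 kg per acre.
Product per acre = 173.465 / 52% = 333.586 kg.
Convert to per hectare: 333.586 × 2.471 = 824.291 kg.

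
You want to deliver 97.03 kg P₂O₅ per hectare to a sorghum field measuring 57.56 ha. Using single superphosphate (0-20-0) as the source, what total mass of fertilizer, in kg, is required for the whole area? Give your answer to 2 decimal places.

27925.23 kg

Product per hectare = 97.03 / 20% = 485.15 kg.
Total product = 485.15 × 57.56 = 27925.234 kg.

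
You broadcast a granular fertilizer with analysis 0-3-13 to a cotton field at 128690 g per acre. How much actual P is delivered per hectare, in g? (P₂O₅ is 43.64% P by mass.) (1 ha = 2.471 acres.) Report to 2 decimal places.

4163.16 g P per hectare

P₂O₅ per acre = 128690 × 3% = 3860.7 g.
Elemental P = 3860.7 × 0.4364 = 1684.81 g per acre.
Convert to per hectare: 1684.81 × 2.471 = 4163.164 g.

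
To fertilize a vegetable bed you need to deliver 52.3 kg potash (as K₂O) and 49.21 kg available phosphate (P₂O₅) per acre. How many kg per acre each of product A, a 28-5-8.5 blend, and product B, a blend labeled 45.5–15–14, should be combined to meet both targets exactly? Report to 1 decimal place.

166.2 kg product A, 272.7 kg product B

Per-acre balance (a = product A, b = product B):
K₂O: 0.085·a + 0.14·b = 52.3
P₂O₅: 0.05·a + 0.15·b = 49.21
Solving simultaneously: a = 166.191, b = 272.67.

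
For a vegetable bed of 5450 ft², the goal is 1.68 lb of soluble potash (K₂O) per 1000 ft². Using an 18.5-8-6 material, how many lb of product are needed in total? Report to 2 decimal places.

152.60 lb

Product per 1000 ft² = 1.68 / 6% = 28 lb.
Total product = 28 × 5450 / 1000 = 152.6 lb.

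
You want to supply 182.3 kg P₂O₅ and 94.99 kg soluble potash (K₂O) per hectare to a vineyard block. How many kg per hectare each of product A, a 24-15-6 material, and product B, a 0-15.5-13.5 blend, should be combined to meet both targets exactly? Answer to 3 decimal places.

With a, b = kg per hectare of product A and product B:
P₂O₅: 0.15·a + 0.155·b = 182.3
K₂O: 0.06·a + 0.135·b = 94.99
Solving simultaneously: a = 902.9269, b = 302.3288.

902.927 kg product A, 302.329 kg product B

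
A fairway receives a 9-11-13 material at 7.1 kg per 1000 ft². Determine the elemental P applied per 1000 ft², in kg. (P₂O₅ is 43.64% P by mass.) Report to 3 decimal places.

P₂O₅ per 1000 ft² = 7.1 × 11% = 0.781 kg.
Elemental P = 0.781 × 0.4364 = 0.340828 kg per 1000 ft².

0.341 kg P per thousand sq ft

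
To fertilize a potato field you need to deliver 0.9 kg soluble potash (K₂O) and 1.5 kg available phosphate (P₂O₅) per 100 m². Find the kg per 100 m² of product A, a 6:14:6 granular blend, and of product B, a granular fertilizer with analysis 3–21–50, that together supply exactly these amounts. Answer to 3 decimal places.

With a, b = kg per 100 m² of product A and product B:
K₂O: 0.06·a + 0.5·b = 0.9
P₂O₅: 0.14·a + 0.21·b = 1.5
Solving simultaneously: a = 9.77352, b = 0.627178.

9.774 kg product A, 0.627 kg product B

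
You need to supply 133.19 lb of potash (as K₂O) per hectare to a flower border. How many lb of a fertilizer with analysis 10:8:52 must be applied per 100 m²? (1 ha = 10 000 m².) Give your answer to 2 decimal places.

Product per hectare = 133.19 / 52% = 256.135 lb.
Convert to per 100 m²: 256.135 × 0.01 = 2.56135 lb.

2.56 lb of product per hundred sq m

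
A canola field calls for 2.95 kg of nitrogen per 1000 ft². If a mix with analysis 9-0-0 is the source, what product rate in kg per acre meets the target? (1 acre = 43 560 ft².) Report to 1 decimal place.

1427.8 kg of product per acre

Product per 1000 ft² = 2.95 / 9% = 32.7778 kg.
Convert to per acre: 32.7778 × 43.56 = 1427.8 kg.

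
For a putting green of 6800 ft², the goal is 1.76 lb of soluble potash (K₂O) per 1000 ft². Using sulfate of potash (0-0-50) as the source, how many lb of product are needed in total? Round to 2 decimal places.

23.94 lb

Product per 1000 ft² = 1.76 / 50% = 3.52 lb.
Total product = 3.52 × 6800 / 1000 = 23.936 lb.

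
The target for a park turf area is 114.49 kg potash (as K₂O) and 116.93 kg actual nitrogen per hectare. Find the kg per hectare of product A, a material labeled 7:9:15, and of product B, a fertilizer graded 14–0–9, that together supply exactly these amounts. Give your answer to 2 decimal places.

374.48 kg product A, 647.97 kg product B

Let a = kg of product A, b = kg of product B (per hectare).
K₂O: 0.15·a + 0.09·b = 114.49
N: 0.07·a + 0.14·b = 116.93
Eliminate b: (row1) − 0.09/0.14·(row2) → 0.105·a = 39.3207, so a = 374.483.
Then b = (116.93 − 0.07·374.483) / 0.14 = 647.973.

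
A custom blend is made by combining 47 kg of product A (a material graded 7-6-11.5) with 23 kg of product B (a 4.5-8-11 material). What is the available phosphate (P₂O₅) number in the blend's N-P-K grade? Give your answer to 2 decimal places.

Total mass = 47 + 23 = 70 kg.
P₂O₅ mass = 6%×47 + 8%×23 = 4.66 kg.
% P₂O₅ = 4.66 / 70 = 6.65714%.

6.66% P₂O₅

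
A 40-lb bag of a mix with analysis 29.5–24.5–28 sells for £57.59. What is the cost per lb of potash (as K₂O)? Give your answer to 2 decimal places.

£5.14 per lb K₂O

K₂O in bag = 40 × 28% = 11.2 lb.
Cost per lb K₂O = £57.59 / 11.2 = £5.1420.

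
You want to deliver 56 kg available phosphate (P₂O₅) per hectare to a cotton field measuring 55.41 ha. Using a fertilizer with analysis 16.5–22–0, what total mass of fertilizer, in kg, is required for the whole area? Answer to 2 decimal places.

Product per hectare = 56 / 22% = 254.545 kg.
Total product = 254.545 × 55.41 = 14104.364 kg.

14104.36 kg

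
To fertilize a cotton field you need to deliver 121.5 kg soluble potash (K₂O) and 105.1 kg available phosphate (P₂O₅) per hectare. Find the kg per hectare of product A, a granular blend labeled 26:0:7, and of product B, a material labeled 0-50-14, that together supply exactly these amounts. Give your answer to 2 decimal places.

Let a = kg of product A, b = kg of product B (per hectare).
K₂O: 0.07·a + 0.14·b = 121.5
P₂O₅: 0·a + 0.5·b = 105.1
Solving simultaneously: a = 1315.314, b = 210.2.

1315.31 kg product A, 210.20 kg product B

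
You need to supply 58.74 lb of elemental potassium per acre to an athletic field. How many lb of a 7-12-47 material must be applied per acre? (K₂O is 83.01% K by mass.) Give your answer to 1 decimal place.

150.6 lb of product per acre

As K₂O: 58.74 / 0.8301 = 70.7626 lb per acre.
Product per acre = 70.7626 / 47% = 150.559 lb.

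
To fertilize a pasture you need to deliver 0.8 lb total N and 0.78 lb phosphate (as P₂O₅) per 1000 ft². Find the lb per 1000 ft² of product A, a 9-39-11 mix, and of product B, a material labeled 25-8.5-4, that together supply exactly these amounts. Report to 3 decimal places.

Let a = lb of product A, b = lb of product B (per 1000 ft²).
N: 0.09·a + 0.25·b = 0.8
P₂O₅: 0.39·a + 0.085·b = 0.78
Solving simultaneously: a = 1.41347, b = 2.69115.

1.413 lb product A, 2.691 lb product B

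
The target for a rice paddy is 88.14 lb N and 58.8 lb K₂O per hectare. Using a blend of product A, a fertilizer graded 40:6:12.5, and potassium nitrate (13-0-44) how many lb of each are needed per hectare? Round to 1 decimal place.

With a, b = lb per hectare of product A and potassium nitrate:
N: 0.4·a + 0.13·b = 88.14
K₂O: 0.125·a + 0.44·b = 58.8
Eliminate b: (row1) − 0.13/0.44·(row2) → 0.363068·a = 70.7673, so a = 194.915.
Then b = (58.8 − 0.125·194.915) / 0.44 = 78.2629.

194.9 lb product A, 78.3 lb potassium nitrate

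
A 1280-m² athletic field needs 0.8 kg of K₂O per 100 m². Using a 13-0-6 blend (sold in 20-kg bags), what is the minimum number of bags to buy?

Product per 100 m² = 0.8 / 6% = 13.3333 kg.
Total product = 13.3333 × 1280 / 100 = 170.667 kg.
Bags = ⌈170.667 / 20⌉ = 9.

9 bags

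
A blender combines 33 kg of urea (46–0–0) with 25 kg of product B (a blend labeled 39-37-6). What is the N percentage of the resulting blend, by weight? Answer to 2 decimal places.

42.98% N

Total mass = 33 + 25 = 58 kg.
N mass = 46%×33 + 39%×25 = 24.93 kg.
% N = 24.93 / 58 = 42.9828%.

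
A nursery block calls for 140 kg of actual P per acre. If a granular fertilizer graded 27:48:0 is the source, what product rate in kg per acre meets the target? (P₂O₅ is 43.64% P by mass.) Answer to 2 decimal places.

668.35 kg of product per acre

As P₂O₅: 140 / 0.4364 = 320.807 kg per acre.
Product per acre = 320.807 / 48% = 668.347 kg.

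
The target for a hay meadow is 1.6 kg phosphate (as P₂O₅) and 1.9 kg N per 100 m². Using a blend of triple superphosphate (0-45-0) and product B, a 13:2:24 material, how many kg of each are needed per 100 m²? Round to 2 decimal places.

2.91 kg triple superphosphate, 14.62 kg product B

With a, b = kg per 100 m² of triple superphosphate and product B:
P₂O₅: 0.45·a + 0.02·b = 1.6
N: 0·a + 0.13·b = 1.9
Solving simultaneously: a = 2.90598, b = 14.6154.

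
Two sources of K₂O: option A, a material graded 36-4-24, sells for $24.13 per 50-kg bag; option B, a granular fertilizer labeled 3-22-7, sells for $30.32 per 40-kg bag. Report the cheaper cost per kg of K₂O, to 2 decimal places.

$2.01 per kg K₂O (option A)

option A: K₂O per bag = 50 × 24% = 12 kg; cost = 24.13 / 12 = $2.0108/kg K₂O.
option B: K₂O per bag = 40 × 7% = 2.8 kg; cost = 30.32 / 2.8 = $10.8286/kg K₂O.
option A is cheaper.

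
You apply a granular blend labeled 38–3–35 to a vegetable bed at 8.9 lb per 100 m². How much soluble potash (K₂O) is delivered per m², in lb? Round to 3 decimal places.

K₂O per 100 m² = 8.9 × 35% = 3.115 lb.
Convert to per m²: 3.115 × 0.01 = 0.03115 lb.

0.031 lb K₂O per sq m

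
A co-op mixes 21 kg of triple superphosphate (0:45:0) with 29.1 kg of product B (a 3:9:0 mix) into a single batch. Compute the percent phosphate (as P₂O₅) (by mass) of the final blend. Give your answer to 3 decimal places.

24.090% P₂O₅

Total mass = 21 + 29.1 = 50.1 kg.
P₂O₅ mass = 45%×21 + 9%×29.1 = 12.069 kg.
% P₂O₅ = 12.069 / 50.1 = 24.0898%.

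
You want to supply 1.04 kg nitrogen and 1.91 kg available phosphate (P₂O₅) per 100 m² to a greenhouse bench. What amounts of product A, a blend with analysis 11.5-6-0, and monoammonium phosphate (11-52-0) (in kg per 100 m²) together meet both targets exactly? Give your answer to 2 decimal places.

6.22 kg product A, 2.96 kg monoammonium phosphate

Per-100 m² balance (a = product A, b = monoammonium phosphate):
N: 0.115·a + 0.11·b = 1.04
P₂O₅: 0.06·a + 0.52·b = 1.91
Solving simultaneously: a = 6.21617, b = 2.95583.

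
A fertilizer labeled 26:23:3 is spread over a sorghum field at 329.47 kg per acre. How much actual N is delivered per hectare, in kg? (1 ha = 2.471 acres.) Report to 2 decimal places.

211.67 kg N per hectare

nitrogen per acre = 329.47 × 26% = 85.6622 kg.
Convert to per hectare: 85.6622 × 2.471 = 211.671 kg.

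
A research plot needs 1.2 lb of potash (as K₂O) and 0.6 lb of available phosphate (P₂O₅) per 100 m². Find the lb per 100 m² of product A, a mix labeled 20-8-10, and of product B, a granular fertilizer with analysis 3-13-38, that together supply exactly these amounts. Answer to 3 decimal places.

With a, b = lb per 100 m² of product A and product B:
K₂O: 0.1·a + 0.38·b = 1.2
P₂O₅: 0.08·a + 0.13·b = 0.6
From row1: a = (1.2 − 0.38·b) / 0.1.
Into row2: 0.08·(1.2 − 0.38·b)/0.1 + 0.13·b = 0.6 → b = 2.06897, a = 4.13793.

4.138 lb product A, 2.069 lb product B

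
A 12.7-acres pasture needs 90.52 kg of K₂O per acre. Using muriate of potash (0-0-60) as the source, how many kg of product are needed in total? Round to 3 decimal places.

Product per acre = 90.52 / 60% = 150.867 kg.
Total product = 150.867 × 12.7 = 1916.0067 kg.

1916.007 kg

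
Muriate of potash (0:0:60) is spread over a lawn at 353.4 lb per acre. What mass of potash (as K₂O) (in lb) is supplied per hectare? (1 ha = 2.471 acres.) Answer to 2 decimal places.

K₂O per acre = 353.4 × 60% = 212.04 lb.
Convert to per hectare: 212.04 × 2.471 = 523.951 lb.

523.95 lb K₂O per hectare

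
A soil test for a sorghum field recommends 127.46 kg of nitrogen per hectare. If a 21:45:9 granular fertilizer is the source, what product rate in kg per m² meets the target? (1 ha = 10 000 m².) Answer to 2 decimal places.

0.06 kg of product per sq m

Product per hectare = 127.46 / 21% = 606.952 kg.
Convert to per m²: 606.952 × 0.0001 = 0.0606952 kg.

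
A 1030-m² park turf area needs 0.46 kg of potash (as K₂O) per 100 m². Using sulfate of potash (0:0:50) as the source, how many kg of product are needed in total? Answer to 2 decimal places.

9.48 kg

Product per 100 m² = 0.46 / 50% = 0.92 kg.
Total product = 0.92 × 1030 / 100 = 9.476 kg.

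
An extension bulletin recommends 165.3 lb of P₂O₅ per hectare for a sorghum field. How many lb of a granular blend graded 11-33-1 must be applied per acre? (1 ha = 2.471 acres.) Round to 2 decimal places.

Product per hectare = 165.3 / 33% = 500.909 lb.
Convert to per acre: 500.909 × 0.404694 = 202.715 lb.

202.72 lb of product per acre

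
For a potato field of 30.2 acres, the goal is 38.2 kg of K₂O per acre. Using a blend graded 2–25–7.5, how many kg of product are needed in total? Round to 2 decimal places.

Product per acre = 38.2 / 7.5% = 509.333 kg.
Total product = 509.333 × 30.2 = 15381.867 kg.

15381.87 kg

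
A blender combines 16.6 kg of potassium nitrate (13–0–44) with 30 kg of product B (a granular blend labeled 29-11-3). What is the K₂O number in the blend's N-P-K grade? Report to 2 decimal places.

Total mass = 16.6 + 30 = 46.6 kg.
K₂O mass = 44%×16.6 + 3%×30 = 8.204 kg.
% K₂O = 8.204 / 46.6 = 17.6052%.

17.61% K₂O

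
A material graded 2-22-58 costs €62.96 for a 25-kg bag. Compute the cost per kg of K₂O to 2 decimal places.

€4.34 per kg K₂O

K₂O in bag = 25 × 58% = 14.5 kg.
Cost per kg K₂O = €62.96 / 14.5 = €4.3421.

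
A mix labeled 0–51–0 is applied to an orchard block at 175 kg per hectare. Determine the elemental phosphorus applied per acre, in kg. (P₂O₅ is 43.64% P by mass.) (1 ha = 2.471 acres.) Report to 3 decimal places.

P₂O₅ per hectare = 175 × 51% = 89.25 kg.
Elemental P = 89.25 × 0.4364 = 38.9487 kg per hectare.
Convert to per acre: 38.9487 × 0.404694 = 15.7623 kg.

15.762 kg P per acre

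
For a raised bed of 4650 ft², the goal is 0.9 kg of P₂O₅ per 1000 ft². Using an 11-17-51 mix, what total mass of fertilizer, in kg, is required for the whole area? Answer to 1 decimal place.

Product per 1000 ft² = 0.9 / 17% = 5.29412 kg.
Total product = 5.29412 × 4650 / 1000 = 24.6176 kg.

24.6 kg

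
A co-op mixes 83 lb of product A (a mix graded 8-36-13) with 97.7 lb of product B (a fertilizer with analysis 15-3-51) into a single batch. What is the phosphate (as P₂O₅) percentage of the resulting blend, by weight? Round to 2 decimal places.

Total mass = 83 + 97.7 = 180.7 lb.
P₂O₅ mass = 36%×83 + 3%×97.7 = 32.811 lb.
% P₂O₅ = 32.811 / 180.7 = 18.1577%.

18.16% P₂O₅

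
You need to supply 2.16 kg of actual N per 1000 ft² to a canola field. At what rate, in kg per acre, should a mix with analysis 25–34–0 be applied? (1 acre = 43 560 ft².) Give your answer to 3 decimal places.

376.358 kg of product per acre

Product per 1000 ft² = 2.16 / 25% = 8.64 kg.
Convert to per acre: 8.64 × 43.56 = 376.3584 kg.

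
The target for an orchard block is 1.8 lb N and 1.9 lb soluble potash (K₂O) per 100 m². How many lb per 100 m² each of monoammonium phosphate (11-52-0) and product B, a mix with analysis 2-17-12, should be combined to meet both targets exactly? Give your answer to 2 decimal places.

Let a = lb of monoammonium phosphate, b = lb of product B (per 100 m²).
N: 0.11·a + 0.02·b = 1.8
K₂O: 0·a + 0.12·b = 1.9
Solving simultaneously: a = 13.4848, b = 15.8333.

13.48 lb monoammonium phosphate, 15.83 lb product B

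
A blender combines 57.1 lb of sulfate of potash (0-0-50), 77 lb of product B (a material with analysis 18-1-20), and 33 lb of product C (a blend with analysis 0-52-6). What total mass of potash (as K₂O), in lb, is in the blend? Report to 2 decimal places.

45.93 lb K₂O

K₂O mass = 50%×57.1 + 20%×77 + 6%×33 = 45.93 lb.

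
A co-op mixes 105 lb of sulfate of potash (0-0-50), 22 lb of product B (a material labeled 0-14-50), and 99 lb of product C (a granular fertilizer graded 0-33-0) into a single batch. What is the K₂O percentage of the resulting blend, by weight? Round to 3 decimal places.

Total mass = 105 + 22 + 99 = 226 lb.
K₂O mass = 50%×105 + 50%×22 + 0%×99 = 63.5 lb.
% K₂O = 63.5 / 226 = 28.0973%.

28.097% K₂O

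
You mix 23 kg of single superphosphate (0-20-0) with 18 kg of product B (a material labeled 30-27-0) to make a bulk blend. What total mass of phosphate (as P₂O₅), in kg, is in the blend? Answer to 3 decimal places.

9.460 kg P₂O₅

P₂O₅ mass = 20%×23 + 27%×18 = 9.46 kg.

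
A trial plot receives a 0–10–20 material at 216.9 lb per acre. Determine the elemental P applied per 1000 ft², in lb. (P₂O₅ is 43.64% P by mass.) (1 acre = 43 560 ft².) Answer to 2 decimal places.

0.22 lb P per thousand sq ft

P₂O₅ per acre = 216.9 × 10% = 21.69 lb.
Elemental P = 21.69 × 0.4364 = 9.46552 lb per acre.
Convert to per 1000 ft²: 9.46552 × 0.0229568 = 0.217298 lb.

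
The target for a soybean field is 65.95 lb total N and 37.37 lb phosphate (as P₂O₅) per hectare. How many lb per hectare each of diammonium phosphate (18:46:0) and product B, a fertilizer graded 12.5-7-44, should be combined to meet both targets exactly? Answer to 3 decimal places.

1.219 lb diammonium phosphate, 525.844 lb product B

Per-hectare balance (a = diammonium phosphate, b = product B):
N: 0.18·a + 0.125·b = 65.95
P₂O₅: 0.46·a + 0.07·b = 37.37
Eliminate a: (row1) − 0.18/0.46·(row2) → 0.0976087·b = 51.327, so b = 525.8441.
Back-substitute: a = (65.95 − 0.125·525.8441) / 0.18 = 1.21938.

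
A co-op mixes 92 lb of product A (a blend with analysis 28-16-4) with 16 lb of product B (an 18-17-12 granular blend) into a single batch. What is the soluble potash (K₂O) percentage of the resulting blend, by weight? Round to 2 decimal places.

Total mass = 92 + 16 = 108 lb.
K₂O mass = 4%×92 + 12%×16 = 5.6 lb.
% K₂O = 5.6 / 108 = 5.18519%.

5.19% K₂O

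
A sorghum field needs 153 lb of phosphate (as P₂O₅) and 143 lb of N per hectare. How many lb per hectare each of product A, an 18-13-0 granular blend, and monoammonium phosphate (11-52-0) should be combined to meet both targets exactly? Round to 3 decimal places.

725.473 lb product A, 112.863 lb monoammonium phosphate

Per-hectare balance (a = product A, b = monoammonium phosphate):
P₂O₅: 0.13·a + 0.52·b = 153
N: 0.18·a + 0.11·b = 143
Eliminate b: (row1) − 0.52/0.11·(row2) → -0.720909·a = -523, so a = 725.4729.
Then b = (143 − 0.18·725.4729) / 0.11 = 112.8625.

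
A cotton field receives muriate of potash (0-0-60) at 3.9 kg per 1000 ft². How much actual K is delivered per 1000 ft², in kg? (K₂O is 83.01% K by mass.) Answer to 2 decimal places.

1.94 kg K per thousand sq ft

K₂O per 1000 ft² = 3.9 × 60% = 2.34 kg.
Elemental K = 2.34 × 0.8301 = 1.94243 kg per 1000 ft².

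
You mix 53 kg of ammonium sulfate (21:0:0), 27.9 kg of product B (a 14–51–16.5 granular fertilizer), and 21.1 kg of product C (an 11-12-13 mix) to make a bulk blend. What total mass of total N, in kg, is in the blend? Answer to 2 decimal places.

17.36 kg N

N mass = 21%×53 + 14%×27.9 + 11%×21.1 = 17.357 kg.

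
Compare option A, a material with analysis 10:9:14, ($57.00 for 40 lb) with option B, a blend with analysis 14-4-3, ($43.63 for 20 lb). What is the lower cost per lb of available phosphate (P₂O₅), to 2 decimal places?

$15.83 per lb P₂O₅ (option A)

option A: P₂O₅ per bag = 40 × 9% = 3.6 lb; cost = 57.00 / 3.6 = $15.8333/lb P₂O₅.
option B: P₂O₅ per bag = 20 × 4% = 0.8 lb; cost = 43.63 / 0.8 = $54.5375/lb P₂O₅.
option A is cheaper.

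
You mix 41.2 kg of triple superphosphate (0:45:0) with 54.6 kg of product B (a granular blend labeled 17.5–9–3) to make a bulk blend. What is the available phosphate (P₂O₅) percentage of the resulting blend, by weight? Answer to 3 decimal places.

Total mass = 41.2 + 54.6 = 95.8 kg.
P₂O₅ mass = 45%×41.2 + 9%×54.6 = 23.454 kg.
% P₂O₅ = 23.454 / 95.8 = 24.4823%.

24.482% P₂O₅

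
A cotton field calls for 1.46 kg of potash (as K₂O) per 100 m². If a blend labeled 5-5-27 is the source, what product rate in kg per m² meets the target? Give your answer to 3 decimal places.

Product per 100 m² = 1.46 / 27% = 5.40741 kg.
Convert to per m²: 5.40741 × 0.01 = 0.0540741 kg.

0.054 kg of product per sq m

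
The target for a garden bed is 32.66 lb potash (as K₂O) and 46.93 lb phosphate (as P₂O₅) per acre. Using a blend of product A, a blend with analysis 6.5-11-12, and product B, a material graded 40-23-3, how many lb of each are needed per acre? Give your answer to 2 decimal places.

251.19 lb product A, 83.91 lb product B

Per-acre balance (a = product A, b = product B):
K₂O: 0.12·a + 0.03·b = 32.66
P₂O₅: 0.11·a + 0.23·b = 46.93
Eliminate b: (row1) − 0.03/0.23·(row2) → 0.105652·a = 26.5387, so a = 251.189.
Then b = (46.93 − 0.11·251.189) / 0.23 = 83.9095.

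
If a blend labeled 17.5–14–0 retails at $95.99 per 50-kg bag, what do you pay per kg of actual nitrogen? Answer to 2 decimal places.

N in bag = 50 × 17.5% = 8.75 kg.
Cost per kg N = $95.99 / 8.75 = $10.9703.

$10.97 per kg N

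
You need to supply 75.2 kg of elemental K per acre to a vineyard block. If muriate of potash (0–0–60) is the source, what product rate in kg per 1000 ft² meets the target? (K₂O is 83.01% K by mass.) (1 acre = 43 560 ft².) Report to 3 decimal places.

As K₂O: 75.2 / 0.8301 = 90.5915 kg per acre.
Product per acre = 90.5915 / 60% = 150.986 kg.
Convert to per 1000 ft²: 150.986 × 0.0229568 = 3.46616 kg.

3.466 kg of product per thousand sq ft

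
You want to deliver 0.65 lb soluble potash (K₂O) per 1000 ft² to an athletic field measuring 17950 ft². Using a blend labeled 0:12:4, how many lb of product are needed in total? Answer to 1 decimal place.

Product per 1000 ft² = 0.65 / 4% = 16.25 lb.
Total product = 16.25 × 17950 / 1000 = 291.688 lb.

291.7 lb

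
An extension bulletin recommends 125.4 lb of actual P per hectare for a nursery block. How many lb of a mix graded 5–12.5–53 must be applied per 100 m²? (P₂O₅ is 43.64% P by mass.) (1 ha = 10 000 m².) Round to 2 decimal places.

22.99 lb of product per hundred sq m

As P₂O₅: 125.4 / 0.4364 = 287.351 lb per hectare.
Product per hectare = 287.351 / 12.5% = 2298.81 lb.
Convert to per 100 m²: 2298.81 × 0.01 = 22.9881 lb.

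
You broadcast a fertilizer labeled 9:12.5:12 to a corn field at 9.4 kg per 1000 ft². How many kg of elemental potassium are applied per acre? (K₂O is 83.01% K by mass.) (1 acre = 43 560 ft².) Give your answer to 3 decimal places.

40.788 kg K per acre

K₂O per 1000 ft² = 9.4 × 12% = 1.128 kg.
Elemental K = 1.128 × 0.8301 = 0.936353 kg per 1000 ft².
Convert to per acre: 0.936353 × 43.56 = 40.7875 kg.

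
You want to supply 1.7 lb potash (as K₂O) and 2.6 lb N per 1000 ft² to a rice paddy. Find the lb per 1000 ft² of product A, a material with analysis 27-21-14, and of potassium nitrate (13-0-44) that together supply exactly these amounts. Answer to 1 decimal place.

9.2 lb product A, 0.9 lb potassium nitrate

Let a = lb of product A, b = lb of potassium nitrate (per 1000 ft²).
K₂O: 0.14·a + 0.44·b = 1.7
N: 0.27·a + 0.13·b = 2.6
Eliminate a: (row1) − 0.14/0.27·(row2) → 0.372593·b = 0.351852, so b = 0.944334.
Back-substitute: a = (1.7 − 0.44·0.944334) / 0.14 = 9.17495.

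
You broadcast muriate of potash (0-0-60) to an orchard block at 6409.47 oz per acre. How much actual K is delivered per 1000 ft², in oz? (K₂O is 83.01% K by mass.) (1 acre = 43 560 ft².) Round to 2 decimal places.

73.29 oz K per thousand sq ft

K₂O per acre = 6409.47 × 60% = 3845.68 oz.
Elemental K = 3845.68 × 0.8301 = 3192.3 oz per acre.
Convert to per 1000 ft²: 3192.3 × 0.0229568 = 73.2851 oz.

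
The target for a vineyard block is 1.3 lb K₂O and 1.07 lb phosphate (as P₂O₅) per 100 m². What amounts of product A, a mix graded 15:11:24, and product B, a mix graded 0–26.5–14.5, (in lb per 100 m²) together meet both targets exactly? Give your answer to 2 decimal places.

3.97 lb product A, 2.39 lb product B

Let a = lb of product A, b = lb of product B (per 100 m²).
K₂O: 0.24·a + 0.145·b = 1.3
P₂O₅: 0.11·a + 0.265·b = 1.07
From row1: a = (1.3 − 0.145·b) / 0.24.
Into row2: 0.11·(1.3 − 0.145·b)/0.24 + 0.265·b = 1.07 → b = 2.38825, a = 3.97377.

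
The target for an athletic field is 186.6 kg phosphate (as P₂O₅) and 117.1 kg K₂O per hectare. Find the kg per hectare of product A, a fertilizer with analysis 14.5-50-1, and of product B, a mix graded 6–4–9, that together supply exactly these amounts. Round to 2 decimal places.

271.52 kg product A, 1270.94 kg product B

Let a = kg of product A, b = kg of product B (per hectare).
P₂O₅: 0.5·a + 0.04·b = 186.6
K₂O: 0.01·a + 0.09·b = 117.1
Eliminate b: (row1) − 0.04/0.09·(row2) → 0.495556·a = 134.556, so a = 271.5247.
Then b = (117.1 − 0.01·271.5247) / 0.09 = 1270.942.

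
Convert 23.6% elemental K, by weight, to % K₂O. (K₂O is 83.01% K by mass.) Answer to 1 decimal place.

28.4% K₂O

%K₂O = 23.6 / 0.8301 = 28.4303%.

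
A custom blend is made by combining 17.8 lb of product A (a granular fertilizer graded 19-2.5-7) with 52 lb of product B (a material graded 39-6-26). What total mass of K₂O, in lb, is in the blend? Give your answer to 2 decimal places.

K₂O mass = 7%×17.8 + 26%×52 = 14.766 lb.

14.77 lb K₂O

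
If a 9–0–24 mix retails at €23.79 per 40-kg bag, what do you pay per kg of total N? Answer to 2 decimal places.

N in bag = 40 × 9% = 3.6 kg.
Cost per kg N = €23.79 / 3.6 = €6.6083.

€6.61 per kg N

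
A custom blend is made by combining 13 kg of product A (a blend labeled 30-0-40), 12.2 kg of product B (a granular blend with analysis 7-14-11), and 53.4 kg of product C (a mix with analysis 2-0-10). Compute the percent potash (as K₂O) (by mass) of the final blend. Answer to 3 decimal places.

15.117% K₂O

Total mass = 13 + 12.2 + 53.4 = 78.6 kg.
K₂O mass = 40%×13 + 11%×12.2 + 10%×53.4 = 11.882 kg.
% K₂O = 11.882 / 78.6 = 15.11705%.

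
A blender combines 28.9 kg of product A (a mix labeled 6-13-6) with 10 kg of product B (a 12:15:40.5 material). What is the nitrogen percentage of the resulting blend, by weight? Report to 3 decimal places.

7.542% N

Total mass = 28.9 + 10 = 38.9 kg.
N mass = 6%×28.9 + 12%×10 = 2.934 kg.
% N = 2.934 / 38.9 = 7.54242%.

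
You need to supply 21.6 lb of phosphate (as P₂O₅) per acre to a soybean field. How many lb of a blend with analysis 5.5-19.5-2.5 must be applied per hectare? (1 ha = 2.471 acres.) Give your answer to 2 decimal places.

Product per acre = 21.6 / 19.5% = 110.769 lb.
Convert to per hectare: 110.769 × 2.471 = 273.711 lb.

273.71 lb of product per hectare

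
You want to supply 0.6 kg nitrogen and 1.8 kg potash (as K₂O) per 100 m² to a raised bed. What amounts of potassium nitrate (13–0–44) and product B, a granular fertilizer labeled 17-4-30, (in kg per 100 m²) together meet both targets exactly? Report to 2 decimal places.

With a, b = kg per 100 m² of potassium nitrate and product B:
N: 0.13·a + 0.17·b = 0.6
K₂O: 0.44·a + 0.3·b = 1.8
Eliminate a: (row1) − 0.13/0.44·(row2) → 0.0813636·b = 0.0681818, so b = 0.837989.
Back-substitute: a = (0.6 − 0.17·0.837989) / 0.13 = 3.51955.

3.52 kg potassium nitrate, 0.84 kg product B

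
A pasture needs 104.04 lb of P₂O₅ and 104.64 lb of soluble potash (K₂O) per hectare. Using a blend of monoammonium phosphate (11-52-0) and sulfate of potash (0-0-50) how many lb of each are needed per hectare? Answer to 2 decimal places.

Per-hectare balance (a = monoammonium phosphate, b = sulfate of potash):
P₂O₅: 0.52·a + 0·b = 104.04
K₂O: 0·a + 0.5·b = 104.64
Solving simultaneously: a = 200.077, b = 209.28.

200.08 lb monoammonium phosphate, 209.28 lb sulfate of potash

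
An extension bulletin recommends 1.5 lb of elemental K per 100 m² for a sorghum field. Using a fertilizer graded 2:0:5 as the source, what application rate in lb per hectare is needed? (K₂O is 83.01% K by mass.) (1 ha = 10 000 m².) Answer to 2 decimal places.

3614.02 lb of product per hectare

As K₂O: 1.5 / 0.8301 = 1.80701 lb per 100 m².
Product per 100 m² = 1.80701 / 5% = 36.1402 lb.
Convert to per hectare: 36.1402 × 100 = 3614.022 lb.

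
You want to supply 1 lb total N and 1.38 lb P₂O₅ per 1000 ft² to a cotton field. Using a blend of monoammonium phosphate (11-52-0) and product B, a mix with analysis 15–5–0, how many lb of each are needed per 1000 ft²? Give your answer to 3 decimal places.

2.166 lb monoammonium phosphate, 5.079 lb product B

Per-1000 ft² balance (a = monoammonium phosphate, b = product B):
N: 0.11·a + 0.15·b = 1
P₂O₅: 0.52·a + 0.05·b = 1.38
From row1: a = (1 − 0.15·b) / 0.11.
Into row2: 0.52·(1 − 0.15·b)/0.11 + 0.05·b = 1.38 → b = 5.07862, a = 2.16552.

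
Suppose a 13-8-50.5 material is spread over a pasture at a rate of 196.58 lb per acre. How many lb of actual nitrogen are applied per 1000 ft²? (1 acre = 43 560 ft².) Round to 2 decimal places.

0.59 lb N per thousand sq ft

nitrogen per acre = 196.58 × 13% = 25.5554 lb.
Convert to per 1000 ft²: 25.5554 × 0.0229568 = 0.586671 lb.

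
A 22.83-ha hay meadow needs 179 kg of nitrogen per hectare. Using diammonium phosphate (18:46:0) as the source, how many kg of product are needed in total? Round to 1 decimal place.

Product per hectare = 179 / 18% = 994.444 kg.
Total product = 994.444 × 22.83 = 22703.17 kg.

22703.2 kg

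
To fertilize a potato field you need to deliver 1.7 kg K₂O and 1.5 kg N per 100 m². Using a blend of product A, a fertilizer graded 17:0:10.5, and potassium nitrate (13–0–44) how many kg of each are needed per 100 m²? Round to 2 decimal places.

7.18 kg product A, 2.15 kg potassium nitrate

Let a = kg of product A, b = kg of potassium nitrate (per 100 m²).
K₂O: 0.105·a + 0.44·b = 1.7
N: 0.17·a + 0.13·b = 1.5
From row1: a = (1.7 − 0.44·b) / 0.105.
Into row2: 0.17·(1.7 − 0.44·b)/0.105 + 0.13·b = 1.5 → b = 2.15045, a = 7.17907.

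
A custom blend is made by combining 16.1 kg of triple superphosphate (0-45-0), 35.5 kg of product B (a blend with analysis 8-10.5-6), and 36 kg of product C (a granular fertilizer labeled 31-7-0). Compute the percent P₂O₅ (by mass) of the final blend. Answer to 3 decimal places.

15.402% P₂O₅

Total mass = 16.1 + 35.5 + 36 = 87.6 kg.
P₂O₅ mass = 45%×16.1 + 10.5%×35.5 + 7%×36 = 13.4925 kg.
% P₂O₅ = 13.4925 / 87.6 = 15.4024%.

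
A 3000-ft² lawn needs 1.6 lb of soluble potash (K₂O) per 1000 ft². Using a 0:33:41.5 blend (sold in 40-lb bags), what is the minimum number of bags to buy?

Product per 1000 ft² = 1.6 / 41.5% = 3.85542 lb.
Total product = 3.85542 × 3000 / 1000 = 11.5663 lb.
Bags = ⌈11.5663 / 40⌉ = 1.

1 bags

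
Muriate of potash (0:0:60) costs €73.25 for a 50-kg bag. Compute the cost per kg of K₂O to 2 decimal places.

€2.44 per kg K₂O

K₂O in bag = 50 × 60% = 30 kg.
Cost per kg K₂O = €73.25 / 30 = €2.4417.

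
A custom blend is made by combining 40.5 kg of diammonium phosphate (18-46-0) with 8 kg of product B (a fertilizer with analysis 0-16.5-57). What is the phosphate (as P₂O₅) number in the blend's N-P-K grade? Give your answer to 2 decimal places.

Total mass = 40.5 + 8 = 48.5 kg.
P₂O₅ mass = 46%×40.5 + 16.5%×8 = 19.95 kg.
% P₂O₅ = 19.95 / 48.5 = 41.134%.

41.13% P₂O₅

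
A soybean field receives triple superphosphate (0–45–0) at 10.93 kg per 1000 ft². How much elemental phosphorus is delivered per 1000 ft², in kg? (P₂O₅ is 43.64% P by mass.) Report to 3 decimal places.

P₂O₅ per 1000 ft² = 10.93 × 45% = 4.9185 kg.
Elemental P = 4.9185 × 0.4364 = 2.14643 kg per 1000 ft².

2.146 kg P per thousand sq ft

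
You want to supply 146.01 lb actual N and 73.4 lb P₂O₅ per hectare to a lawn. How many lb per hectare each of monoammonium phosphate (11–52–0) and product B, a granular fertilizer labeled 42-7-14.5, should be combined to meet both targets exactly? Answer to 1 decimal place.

Let a = lb of monoammonium phosphate, b = lb of product B (per hectare).
N: 0.11·a + 0.42·b = 146.01
P₂O₅: 0.52·a + 0.07·b = 73.4
Eliminate b: (row1) − 0.42/0.07·(row2) → -3.01·a = -294.39, so a = 97.804.
Then b = (73.4 − 0.52·97.804) / 0.07 = 322.028.

97.8 lb monoammonium phosphate, 322.0 lb product B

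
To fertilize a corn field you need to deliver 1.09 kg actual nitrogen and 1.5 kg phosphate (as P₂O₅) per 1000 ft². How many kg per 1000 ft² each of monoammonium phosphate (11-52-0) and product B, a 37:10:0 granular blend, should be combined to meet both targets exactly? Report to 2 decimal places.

2.46 kg monoammonium phosphate, 2.21 kg product B

Let a = kg of monoammonium phosphate, b = kg of product B (per 1000 ft²).
N: 0.11·a + 0.37·b = 1.09
P₂O₅: 0.52·a + 0.1·b = 1.5
Solving simultaneously: a = 2.45865, b = 2.21499.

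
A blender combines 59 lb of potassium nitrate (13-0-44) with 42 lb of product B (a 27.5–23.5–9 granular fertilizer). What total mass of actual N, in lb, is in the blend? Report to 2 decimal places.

19.22 lb N

N mass = 13%×59 + 27.5%×42 = 19.22 lb.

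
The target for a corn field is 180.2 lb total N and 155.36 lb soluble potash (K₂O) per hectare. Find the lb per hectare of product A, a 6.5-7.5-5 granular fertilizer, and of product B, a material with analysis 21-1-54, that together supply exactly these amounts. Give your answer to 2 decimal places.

2629.37 lb product A, 44.24 lb product B

Let a = lb of product A, b = lb of product B (per hectare).
N: 0.065·a + 0.21·b = 180.2
K₂O: 0.05·a + 0.54·b = 155.36
Solving simultaneously: a = 2629.366, b = 44.2439.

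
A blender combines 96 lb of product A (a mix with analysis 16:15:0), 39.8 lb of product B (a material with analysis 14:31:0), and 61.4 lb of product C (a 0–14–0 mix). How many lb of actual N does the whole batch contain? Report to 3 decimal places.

N mass = 16%×96 + 14%×39.8 + 0%×61.4 = 20.932 lb.

20.932 lb N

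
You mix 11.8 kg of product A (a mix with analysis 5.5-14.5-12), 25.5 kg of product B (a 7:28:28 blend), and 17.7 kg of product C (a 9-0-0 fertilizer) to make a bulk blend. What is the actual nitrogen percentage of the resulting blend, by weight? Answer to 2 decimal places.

Total mass = 11.8 + 25.5 + 17.7 = 55 kg.
N mass = 5.5%×11.8 + 7%×25.5 + 9%×17.7 = 4.027 kg.
% N = 4.027 / 55 = 7.32182%.

7.32% N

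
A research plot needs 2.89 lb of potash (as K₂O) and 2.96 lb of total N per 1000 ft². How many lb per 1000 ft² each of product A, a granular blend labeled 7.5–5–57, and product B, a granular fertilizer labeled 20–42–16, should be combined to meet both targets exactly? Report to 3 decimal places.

1.024 lb product A, 14.416 lb product B

Per-1000 ft² balance (a = product A, b = product B):
K₂O: 0.57·a + 0.16·b = 2.89
N: 0.075·a + 0.2·b = 2.96
Eliminate a: (row1) − 0.57/0.075·(row2) → -1.36·b = -19.606, so b = 14.4162.
Back-substitute: a = (2.89 − 0.16·14.4162) / 0.57 = 1.02353.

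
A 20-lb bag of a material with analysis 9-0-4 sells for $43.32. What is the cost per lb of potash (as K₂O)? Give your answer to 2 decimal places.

$54.15 per lb K₂O

K₂O in bag = 20 × 4% = 0.8 lb.
Cost per lb K₂O = $43.32 / 0.8 = $54.1500.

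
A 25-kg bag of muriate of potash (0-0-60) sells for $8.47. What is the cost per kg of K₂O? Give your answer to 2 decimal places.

K₂O in bag = 25 × 60% = 15 kg.
Cost per kg K₂O = $8.47 / 15 = $0.5647.

$0.56 per kg K₂O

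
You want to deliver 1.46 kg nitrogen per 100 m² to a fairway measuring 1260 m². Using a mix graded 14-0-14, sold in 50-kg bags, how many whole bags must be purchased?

3 bags

Product per 100 m² = 1.46 / 14% = 10.4286 kg.
Total product = 10.4286 × 1260 / 100 = 131.4 kg.
Bags = ⌈131.4 / 50⌉ = 3.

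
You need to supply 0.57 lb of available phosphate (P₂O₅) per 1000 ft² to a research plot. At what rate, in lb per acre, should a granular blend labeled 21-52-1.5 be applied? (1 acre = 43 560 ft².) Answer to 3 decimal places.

47.748 lb of product per acre

Product per 1000 ft² = 0.57 / 52% = 1.09615 lb.
Convert to per acre: 1.09615 × 43.56 = 47.74846 lb.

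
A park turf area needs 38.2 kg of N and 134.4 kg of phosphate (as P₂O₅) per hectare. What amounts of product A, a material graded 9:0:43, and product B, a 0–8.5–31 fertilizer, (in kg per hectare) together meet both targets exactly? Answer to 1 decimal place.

Per-hectare balance (a = product A, b = product B):
N: 0.09·a + 0·b = 38.2
P₂O₅: 0·a + 0.085·b = 134.4
Solving simultaneously: a = 424.444, b = 1581.18.

424.4 kg product A, 1581.2 kg product B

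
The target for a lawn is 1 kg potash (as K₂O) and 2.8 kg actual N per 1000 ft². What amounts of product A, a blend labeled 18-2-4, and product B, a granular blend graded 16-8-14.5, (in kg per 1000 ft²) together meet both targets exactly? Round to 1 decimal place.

Let a = kg of product A, b = kg of product B (per 1000 ft²).
K₂O: 0.04·a + 0.145·b = 1
N: 0.18·a + 0.16·b = 2.8
Solving simultaneously: a = 12.4873, b = 3.45178.

12.5 kg product A, 3.5 kg product B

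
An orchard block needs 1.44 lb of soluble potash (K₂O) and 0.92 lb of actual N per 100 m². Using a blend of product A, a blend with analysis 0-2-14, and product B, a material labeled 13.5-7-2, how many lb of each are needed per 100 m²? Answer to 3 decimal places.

9.312 lb product A, 6.815 lb product B

Let a = lb of product A, b = lb of product B (per 100 m²).
K₂O: 0.14·a + 0.02·b = 1.44
N: 0·a + 0.135·b = 0.92
Solving simultaneously: a = 9.31217, b = 6.81481.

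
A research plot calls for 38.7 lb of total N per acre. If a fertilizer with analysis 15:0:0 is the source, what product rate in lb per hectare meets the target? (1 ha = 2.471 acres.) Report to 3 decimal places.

637.518 lb of product per hectare

Product per acre = 38.7 / 15% = 258 lb.
Convert to per hectare: 258 × 2.471 = 637.518 lb.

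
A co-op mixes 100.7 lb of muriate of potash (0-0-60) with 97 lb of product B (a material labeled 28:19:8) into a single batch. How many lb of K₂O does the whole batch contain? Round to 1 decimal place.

K₂O mass = 60%×100.7 + 8%×97 = 68.18 lb.

68.2 lb K₂O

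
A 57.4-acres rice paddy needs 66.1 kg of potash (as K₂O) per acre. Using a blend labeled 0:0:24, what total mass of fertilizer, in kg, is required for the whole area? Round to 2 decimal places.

Product per acre = 66.1 / 24% = 275.417 kg.
Total product = 275.417 × 57.4 = 15808.917 kg.

15808.92 kg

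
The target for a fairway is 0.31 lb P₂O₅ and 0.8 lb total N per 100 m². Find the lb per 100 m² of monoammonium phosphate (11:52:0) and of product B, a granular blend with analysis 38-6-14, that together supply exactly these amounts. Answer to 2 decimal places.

0.37 lb monoammonium phosphate, 2.00 lb product B

Per-100 m² balance (a = monoammonium phosphate, b = product B):
P₂O₅: 0.52·a + 0.06·b = 0.31
N: 0.11·a + 0.38·b = 0.8
Solving simultaneously: a = 0.365445, b = 1.99948.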